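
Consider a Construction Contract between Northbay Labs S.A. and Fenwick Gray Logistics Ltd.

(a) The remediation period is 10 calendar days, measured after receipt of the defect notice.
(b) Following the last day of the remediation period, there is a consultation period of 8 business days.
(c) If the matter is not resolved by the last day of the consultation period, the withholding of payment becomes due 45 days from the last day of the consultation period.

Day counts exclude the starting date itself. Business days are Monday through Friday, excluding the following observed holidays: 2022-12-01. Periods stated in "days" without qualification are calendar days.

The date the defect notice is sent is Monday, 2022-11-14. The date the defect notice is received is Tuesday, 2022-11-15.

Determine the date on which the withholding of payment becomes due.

Adding 10 calendar days to 2022-11-15 gives 2022-11-25, which is the last day of the remediation period.
The last day of the consultation period: counting 8 business days from Friday, 2022-11-25 (Nov 28, Nov 29, Nov 30, Dec 2, Dec 5, Dec 6, Dec 7, Dec 8, skipping weekends and the listed holiday on Dec 1) reaches Thursday, 2022-12-08.
The date on which the withholding of payment becomes due: 2022-12-08 + 45 days = 2023-01-22.

2023-01-22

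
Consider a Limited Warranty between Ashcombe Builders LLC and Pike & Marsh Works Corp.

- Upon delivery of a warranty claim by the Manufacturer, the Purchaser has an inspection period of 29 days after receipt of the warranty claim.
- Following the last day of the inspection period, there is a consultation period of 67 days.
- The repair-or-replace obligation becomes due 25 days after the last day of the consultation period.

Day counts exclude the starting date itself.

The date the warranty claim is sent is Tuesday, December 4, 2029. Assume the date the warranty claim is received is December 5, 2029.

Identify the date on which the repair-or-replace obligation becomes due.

The last day of the inspection period: 29 calendar days after December 5, 2029 is January 3, 2030.
The last day of the consultation period: 67 calendar days after January 3, 2030 is March 11, 2030.
The date on which the repair-or-replace obligation becomes due: 25 calendar days after March 11, 2030 is April 5, 2030.

April 5, 2030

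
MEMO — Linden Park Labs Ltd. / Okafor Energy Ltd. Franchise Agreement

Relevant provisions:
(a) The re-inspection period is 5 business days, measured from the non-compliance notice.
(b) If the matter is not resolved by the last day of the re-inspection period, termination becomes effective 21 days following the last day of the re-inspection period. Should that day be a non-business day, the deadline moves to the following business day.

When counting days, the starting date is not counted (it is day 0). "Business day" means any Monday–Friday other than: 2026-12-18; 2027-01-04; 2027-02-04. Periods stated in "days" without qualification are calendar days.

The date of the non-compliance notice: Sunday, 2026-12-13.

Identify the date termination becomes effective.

From Sunday, 2026-12-13, 5 business days (Dec 14, Dec 15, Dec 16, Dec 17, Dec 21, skipping weekends and the listed holiday on Dec 18) brings us to Monday, 2026-12-21, which is the last day of the re-inspection period.
The date termination becomes effective: 21 calendar days after 2026-12-21 is 2027-01-11. 2027-01-11 is a Monday and is not a listed holiday, so no roll-forward applies.

2027-01-11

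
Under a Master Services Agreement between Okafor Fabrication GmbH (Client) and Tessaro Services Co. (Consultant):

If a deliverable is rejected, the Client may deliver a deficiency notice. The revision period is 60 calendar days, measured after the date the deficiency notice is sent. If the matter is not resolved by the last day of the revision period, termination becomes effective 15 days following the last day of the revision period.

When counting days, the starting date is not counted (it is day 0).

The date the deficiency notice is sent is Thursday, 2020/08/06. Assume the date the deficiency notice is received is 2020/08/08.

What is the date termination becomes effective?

2020/10/20

The last day of the revision period: 60 calendar days after 2020/08/06 is 2020/10/05.
Adding 15 calendar days to 2020/10/05 gives 2020/10/20, which is the date termination becomes effective.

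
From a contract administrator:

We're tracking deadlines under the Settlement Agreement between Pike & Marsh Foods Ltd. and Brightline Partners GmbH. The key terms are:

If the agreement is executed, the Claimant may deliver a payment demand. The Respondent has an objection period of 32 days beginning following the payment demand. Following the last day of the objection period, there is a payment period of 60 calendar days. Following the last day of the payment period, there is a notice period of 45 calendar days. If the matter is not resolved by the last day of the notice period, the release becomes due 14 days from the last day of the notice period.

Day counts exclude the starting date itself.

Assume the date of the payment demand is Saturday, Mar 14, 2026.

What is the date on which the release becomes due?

The last day of the objection period: 32 calendar days after Mar 14, 2026 is Apr 15, 2026.
The last day of the payment period: 60 calendar days after Apr 15, 2026 is Jun 14, 2026.
The last day of the notice period: Jun 14, 2026 + 45 days = Jul 29, 2026.
The date on which the release becomes due: 14 calendar days after Jul 29, 2026 is Aug 12, 2026.

Aug 12, 2026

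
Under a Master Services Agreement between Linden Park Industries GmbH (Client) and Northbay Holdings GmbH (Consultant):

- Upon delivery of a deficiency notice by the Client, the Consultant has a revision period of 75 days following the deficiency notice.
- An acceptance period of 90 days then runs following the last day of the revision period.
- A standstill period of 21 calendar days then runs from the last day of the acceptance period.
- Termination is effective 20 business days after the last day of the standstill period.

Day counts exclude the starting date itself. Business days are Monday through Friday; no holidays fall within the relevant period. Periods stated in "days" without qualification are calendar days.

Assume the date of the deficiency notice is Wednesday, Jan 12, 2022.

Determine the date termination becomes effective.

The last day of the revision period: Jan 12, 2022 + 75 days = Mar 28, 2022.
The last day of the acceptance period: Mar 28, 2022 + 90 days = Jun 26, 2022.
The last day of the standstill period: Jun 26, 2022 + 21 days = Jul 17, 2022.
The date termination becomes effective: 20 business days after Sunday, Jul 17, 2022, skipping weekends — Jul 18, Jul 19, Jul 20, Jul 21, …, Aug 10, Aug 11, Aug 12 — lands on Friday, Aug 12, 2022.

Aug 12, 2022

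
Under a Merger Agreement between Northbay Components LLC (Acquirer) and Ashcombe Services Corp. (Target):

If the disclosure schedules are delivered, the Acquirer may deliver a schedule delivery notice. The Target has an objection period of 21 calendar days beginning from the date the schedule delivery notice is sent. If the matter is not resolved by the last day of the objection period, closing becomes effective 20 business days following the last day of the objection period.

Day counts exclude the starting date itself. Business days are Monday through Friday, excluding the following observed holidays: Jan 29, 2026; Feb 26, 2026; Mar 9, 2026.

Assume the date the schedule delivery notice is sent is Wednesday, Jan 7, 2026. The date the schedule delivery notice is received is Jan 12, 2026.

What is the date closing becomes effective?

The last day of the objection period: 21 calendar days after Jan 7, 2026 is Jan 28, 2026.
From Wednesday, Jan 28, 2026, 20 business days (Jan 30, Feb 2, Feb 3, Feb 4, …, Feb 24, Feb 25, Feb 27, skipping weekends and the listed holidays on Jan 29, Feb 26) brings us to Friday, Feb 27, 2026, which is the date closing becomes effective.

Feb 27, 2026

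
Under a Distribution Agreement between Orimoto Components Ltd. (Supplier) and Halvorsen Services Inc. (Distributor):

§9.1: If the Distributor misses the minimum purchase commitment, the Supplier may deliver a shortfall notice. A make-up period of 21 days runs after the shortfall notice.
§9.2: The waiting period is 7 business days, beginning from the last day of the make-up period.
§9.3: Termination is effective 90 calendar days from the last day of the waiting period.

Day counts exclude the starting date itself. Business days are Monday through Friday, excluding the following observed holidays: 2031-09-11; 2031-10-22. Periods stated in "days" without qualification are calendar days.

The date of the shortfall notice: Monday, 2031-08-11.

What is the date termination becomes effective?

2031-12-09

The last day of the make-up period: 21 calendar days after 2031-08-11 is 2031-09-01.
The last day of the waiting period: counting 7 business days from Monday, 2031-09-01 (Sep 2, Sep 3, Sep 4, Sep 5, Sep 8, Sep 9, Sep 10, skipping weekends) reaches Wednesday, 2031-09-10.
Adding 90 calendar days to 2031-09-10 gives 2031-12-09, which is the date termination becomes effective.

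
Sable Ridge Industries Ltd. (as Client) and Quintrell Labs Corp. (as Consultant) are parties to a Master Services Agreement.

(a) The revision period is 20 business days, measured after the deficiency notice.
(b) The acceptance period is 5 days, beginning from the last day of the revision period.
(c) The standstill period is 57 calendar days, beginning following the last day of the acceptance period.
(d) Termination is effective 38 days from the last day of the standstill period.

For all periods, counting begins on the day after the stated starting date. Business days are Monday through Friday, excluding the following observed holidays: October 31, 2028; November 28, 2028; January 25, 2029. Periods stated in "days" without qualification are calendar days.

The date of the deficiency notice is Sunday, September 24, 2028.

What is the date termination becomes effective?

The last day of the revision period: counting 20 business days from Sunday, September 24, 2028 (Sep 25, Sep 26, Sep 27, Sep 28, …, Oct 18, Oct 19, Oct 20, skipping weekends) reaches Friday, October 20, 2028.
The last day of the acceptance period: October 20, 2028 + 5 days = October 25, 2028.
The last day of the standstill period: October 25, 2028 + 57 days = December 21, 2028.
The date termination becomes effective: December 21, 2028 + 38 days = January 28, 2029.

January 28, 2029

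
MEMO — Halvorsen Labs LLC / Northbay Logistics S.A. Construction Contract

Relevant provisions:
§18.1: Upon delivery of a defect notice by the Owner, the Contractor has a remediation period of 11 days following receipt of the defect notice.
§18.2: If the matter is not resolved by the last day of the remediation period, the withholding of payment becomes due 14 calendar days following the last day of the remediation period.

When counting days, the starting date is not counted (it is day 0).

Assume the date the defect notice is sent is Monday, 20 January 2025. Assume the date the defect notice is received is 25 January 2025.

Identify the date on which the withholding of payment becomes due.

19 February 2025

The last day of the remediation period: 11 calendar days after 25 January 2025 is 5 February 2025.
The date on which the withholding of payment becomes due: 5 February 2025 + 14 days = 19 February 2025.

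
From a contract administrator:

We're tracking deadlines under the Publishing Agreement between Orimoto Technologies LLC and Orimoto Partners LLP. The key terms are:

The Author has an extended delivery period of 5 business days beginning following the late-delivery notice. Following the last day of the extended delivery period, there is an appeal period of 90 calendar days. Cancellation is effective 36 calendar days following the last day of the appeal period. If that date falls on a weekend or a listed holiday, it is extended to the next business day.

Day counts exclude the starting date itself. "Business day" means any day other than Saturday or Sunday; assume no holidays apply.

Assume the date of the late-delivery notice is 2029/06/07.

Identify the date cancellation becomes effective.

The last day of the extended delivery period: 5 business days after Thursday, 2029/06/07, skipping weekends — Jun 8, Jun 11, Jun 12, Jun 13, Jun 14 — lands on Thursday, 2029/06/14.
Adding 90 calendar days to 2029/06/14 gives 2029/09/12, which is the last day of the appeal period.
Adding 36 calendar days to 2029/09/12 gives 2029/10/18, which is the date cancellation becomes effective. 2029/10/18 is a Thursday, so no roll-forward applies.

2029/10/18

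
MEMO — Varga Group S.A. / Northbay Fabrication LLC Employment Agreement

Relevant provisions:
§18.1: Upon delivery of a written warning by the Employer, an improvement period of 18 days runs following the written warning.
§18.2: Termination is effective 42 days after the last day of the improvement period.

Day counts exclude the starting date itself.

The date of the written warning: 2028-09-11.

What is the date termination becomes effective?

Adding 18 calendar days to 2028-09-11 gives 2028-09-29, which is the last day of the improvement period.
The date termination becomes effective: 42 calendar days after 2028-09-29 is 2028-11-10.

2028-11-10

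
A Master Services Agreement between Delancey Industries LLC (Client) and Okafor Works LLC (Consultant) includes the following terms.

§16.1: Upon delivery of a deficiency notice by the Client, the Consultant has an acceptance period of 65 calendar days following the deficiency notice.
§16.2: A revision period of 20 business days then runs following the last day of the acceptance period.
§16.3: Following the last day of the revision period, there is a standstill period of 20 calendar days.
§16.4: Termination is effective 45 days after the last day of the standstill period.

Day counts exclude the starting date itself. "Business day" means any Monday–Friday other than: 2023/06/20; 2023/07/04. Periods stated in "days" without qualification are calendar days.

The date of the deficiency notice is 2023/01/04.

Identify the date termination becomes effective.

2023/06/11

The last day of the acceptance period: 65 calendar days after 2023/01/04 is 2023/03/10.
The last day of the revision period: counting 20 business days from Friday, 2023/03/10 (Mar 13, Mar 14, Mar 15, Mar 16, …, Apr 5, Apr 6, Apr 7, skipping weekends) reaches Friday, 2023/04/07.
The last day of the standstill period: 20 calendar days after 2023/04/07 is 2023/04/27.
The date termination becomes effective: 2023/04/27 + 45 days = 2023/06/11.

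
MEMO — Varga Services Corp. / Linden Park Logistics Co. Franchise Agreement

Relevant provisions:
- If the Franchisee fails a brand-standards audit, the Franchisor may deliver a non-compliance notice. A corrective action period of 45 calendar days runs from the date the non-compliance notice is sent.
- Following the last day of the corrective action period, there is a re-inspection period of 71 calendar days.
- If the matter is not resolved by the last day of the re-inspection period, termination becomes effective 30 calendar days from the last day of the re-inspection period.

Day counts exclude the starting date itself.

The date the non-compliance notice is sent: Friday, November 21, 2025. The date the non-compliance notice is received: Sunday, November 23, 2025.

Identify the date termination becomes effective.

April 16, 2026

The last day of the corrective action period: 45 calendar days after November 21, 2025 is January 5, 2026.
The last day of the re-inspection period: 71 calendar days after January 5, 2026 is March 17, 2026.
Adding 30 calendar days to March 17, 2026 gives April 16, 2026, which is the date termination becomes effective.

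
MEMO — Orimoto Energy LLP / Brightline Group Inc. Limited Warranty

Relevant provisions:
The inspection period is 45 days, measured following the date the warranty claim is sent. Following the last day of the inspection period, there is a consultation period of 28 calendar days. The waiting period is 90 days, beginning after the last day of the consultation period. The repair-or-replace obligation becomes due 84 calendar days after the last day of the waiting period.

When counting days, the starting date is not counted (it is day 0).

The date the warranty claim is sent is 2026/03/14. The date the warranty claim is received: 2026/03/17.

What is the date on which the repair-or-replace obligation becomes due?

The last day of the inspection period: 2026/03/14 + 45 days = 2026/04/28.
The last day of the consultation period: 2026/04/28 + 28 days = 2026/05/26.
The last day of the waiting period: 2026/05/26 + 90 days = 2026/08/24.
The date on which the repair-or-replace obligation becomes due: 2026/08/24 + 84 days = 2026/11/16.

2026/11/16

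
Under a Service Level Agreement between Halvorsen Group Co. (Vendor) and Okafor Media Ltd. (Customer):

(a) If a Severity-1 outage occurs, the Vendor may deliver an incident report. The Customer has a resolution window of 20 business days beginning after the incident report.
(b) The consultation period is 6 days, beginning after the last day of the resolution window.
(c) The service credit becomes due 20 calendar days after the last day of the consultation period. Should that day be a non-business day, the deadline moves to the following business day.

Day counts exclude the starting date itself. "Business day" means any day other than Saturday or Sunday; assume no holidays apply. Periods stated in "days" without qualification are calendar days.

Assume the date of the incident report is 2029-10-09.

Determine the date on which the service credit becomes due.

2029-12-03

The last day of the resolution window: 20 business days after Tuesday, 2029-10-09, skipping weekends — Oct 10, Oct 11, Oct 12, Oct 15, …, Nov 2, Nov 5, Nov 6 — lands on Tuesday, 2029-11-06.
The last day of the consultation period: 6 calendar days after 2029-11-06 is 2029-11-12.
The date on which the service credit becomes due: 2029-11-12 + 20 days = 2029-12-02. That falls on a Sunday, so it rolls to the next business day, Monday, 2029-12-03.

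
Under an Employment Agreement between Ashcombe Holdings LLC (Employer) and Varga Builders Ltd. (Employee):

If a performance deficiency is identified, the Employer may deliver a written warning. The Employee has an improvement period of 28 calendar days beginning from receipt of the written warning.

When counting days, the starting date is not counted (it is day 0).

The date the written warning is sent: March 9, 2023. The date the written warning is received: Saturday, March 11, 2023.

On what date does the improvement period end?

April 8, 2023

The last day of the improvement period: 28 calendar days after March 11, 2023 is April 8, 2023.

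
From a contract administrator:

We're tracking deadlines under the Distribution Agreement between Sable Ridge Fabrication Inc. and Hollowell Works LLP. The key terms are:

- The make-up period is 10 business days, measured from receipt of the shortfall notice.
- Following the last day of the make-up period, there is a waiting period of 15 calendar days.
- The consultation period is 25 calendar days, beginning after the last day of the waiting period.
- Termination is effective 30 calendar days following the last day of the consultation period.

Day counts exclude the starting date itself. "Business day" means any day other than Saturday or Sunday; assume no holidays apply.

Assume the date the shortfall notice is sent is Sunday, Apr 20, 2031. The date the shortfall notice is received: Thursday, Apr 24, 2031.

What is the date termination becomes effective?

The last day of the make-up period: counting 10 business days from Thursday, Apr 24, 2031 (Apr 25, Apr 28, Apr 29, Apr 30, May 1, May 2, May 5, May 6, May 7, May 8, skipping weekends) reaches Thursday, May 8, 2031.
Adding 15 calendar days to May 8, 2031 gives May 23, 2031, which is the last day of the waiting period.
The last day of the consultation period: May 23, 2031 + 25 days = Jun 17, 2031.
The date termination becomes effective: Jun 17, 2031 + 30 days = Jul 17, 2031.

Jul 17, 2031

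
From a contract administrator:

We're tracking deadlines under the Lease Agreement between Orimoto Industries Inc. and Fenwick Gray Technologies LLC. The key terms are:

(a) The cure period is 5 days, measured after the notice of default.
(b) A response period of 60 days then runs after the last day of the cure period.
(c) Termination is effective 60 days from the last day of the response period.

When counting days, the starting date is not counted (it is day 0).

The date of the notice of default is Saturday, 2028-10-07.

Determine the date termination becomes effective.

2029-02-09

The last day of the cure period: 2028-10-07 + 5 days = 2028-10-12.
Adding 60 calendar days to 2028-10-12 gives 2028-12-11, which is the last day of the response period.
The date termination becomes effective: 60 calendar days after 2028-12-11 is 2029-02-09.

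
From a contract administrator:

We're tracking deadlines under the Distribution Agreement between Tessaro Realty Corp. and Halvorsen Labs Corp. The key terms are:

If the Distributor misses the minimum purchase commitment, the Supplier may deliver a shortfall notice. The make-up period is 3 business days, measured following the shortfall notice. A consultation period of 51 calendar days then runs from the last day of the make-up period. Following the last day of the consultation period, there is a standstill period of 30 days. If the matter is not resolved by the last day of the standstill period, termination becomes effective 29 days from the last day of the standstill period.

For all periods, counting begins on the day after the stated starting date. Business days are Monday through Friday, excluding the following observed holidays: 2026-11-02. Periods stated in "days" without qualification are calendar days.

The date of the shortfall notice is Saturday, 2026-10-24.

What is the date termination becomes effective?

2027-02-15

The last day of the make-up period: counting 3 business days from Saturday, 2026-10-24 (Oct 26, Oct 27, Oct 28, skipping weekends) reaches Wednesday, 2026-10-28.
The last day of the consultation period: 51 calendar days after 2026-10-28 is 2026-12-18.
The last day of the standstill period: 2026-12-18 + 30 days = 2027-01-17.
Adding 29 calendar days to 2027-01-17 gives 2027-02-15, which is the date termination becomes effective.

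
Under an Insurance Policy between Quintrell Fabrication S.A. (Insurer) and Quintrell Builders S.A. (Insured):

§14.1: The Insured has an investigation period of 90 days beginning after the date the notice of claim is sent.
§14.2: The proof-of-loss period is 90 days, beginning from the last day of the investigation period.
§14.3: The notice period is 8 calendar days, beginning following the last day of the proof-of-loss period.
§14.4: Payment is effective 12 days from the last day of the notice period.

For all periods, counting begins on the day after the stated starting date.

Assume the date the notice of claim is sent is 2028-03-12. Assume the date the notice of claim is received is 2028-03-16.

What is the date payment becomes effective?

The last day of the investigation period: 2028-03-12 + 90 days = 2028-06-10.
The last day of the proof-of-loss period: 2028-06-10 + 90 days = 2028-09-08.
The last day of the notice period: 8 calendar days after 2028-09-08 is 2028-09-16.
The date payment becomes effective: 2028-09-16 + 12 days = 2028-09-28.

2028-09-28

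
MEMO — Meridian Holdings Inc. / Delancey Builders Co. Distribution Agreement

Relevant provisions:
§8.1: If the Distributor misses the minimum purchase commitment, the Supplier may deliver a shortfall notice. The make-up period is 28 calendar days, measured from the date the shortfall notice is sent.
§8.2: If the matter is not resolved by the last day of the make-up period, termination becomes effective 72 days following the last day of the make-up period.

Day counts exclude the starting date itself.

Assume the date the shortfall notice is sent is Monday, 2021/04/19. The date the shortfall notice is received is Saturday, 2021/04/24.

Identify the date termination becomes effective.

2021/07/28

The last day of the make-up period: 2021/04/19 + 28 days = 2021/05/17.
The date termination becomes effective: 72 calendar days after 2021/05/17 is 2021/07/28.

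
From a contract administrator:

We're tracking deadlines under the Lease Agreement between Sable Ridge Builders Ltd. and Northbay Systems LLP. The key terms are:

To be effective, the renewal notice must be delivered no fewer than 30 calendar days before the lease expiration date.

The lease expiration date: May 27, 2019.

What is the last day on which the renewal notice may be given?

April 27, 2019

May 27, 2019 minus 30 days is April 27, 2019.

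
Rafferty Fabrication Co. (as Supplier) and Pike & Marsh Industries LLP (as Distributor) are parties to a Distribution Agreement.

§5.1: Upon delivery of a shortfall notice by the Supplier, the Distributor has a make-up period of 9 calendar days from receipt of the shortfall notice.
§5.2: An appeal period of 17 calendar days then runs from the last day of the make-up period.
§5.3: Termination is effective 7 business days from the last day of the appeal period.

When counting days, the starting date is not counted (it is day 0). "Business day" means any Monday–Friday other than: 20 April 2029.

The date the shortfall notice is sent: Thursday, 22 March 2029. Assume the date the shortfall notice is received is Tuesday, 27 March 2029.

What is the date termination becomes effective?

The last day of the make-up period: 27 March 2029 + 9 days = 5 April 2029.
The last day of the appeal period: 5 April 2029 + 17 days = 22 April 2029.
From Sunday, 22 April 2029, 7 business days (Apr 23, Apr 24, Apr 25, Apr 26, Apr 27, Apr 30, May 1, skipping weekends) brings us to Tuesday, 1 May 2029, which is the date termination becomes effective.

1 May 2029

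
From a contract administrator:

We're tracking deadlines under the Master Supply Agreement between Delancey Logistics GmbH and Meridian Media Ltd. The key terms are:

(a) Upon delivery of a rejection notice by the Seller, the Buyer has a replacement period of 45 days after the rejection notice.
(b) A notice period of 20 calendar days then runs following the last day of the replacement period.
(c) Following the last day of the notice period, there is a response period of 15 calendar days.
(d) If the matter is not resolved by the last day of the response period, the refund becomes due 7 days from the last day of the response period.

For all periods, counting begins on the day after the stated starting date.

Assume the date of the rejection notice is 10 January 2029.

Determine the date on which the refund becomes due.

The last day of the replacement period: 45 calendar days after 10 January 2029 is 24 February 2029.
The last day of the notice period: 24 February 2029 + 20 days = 16 March 2029.
The last day of the response period: 16 March 2029 + 15 days = 31 March 2029.
Adding 7 calendar days to 31 March 2029 gives 7 April 2029, which is the date on which the refund becomes due.

7 April 2029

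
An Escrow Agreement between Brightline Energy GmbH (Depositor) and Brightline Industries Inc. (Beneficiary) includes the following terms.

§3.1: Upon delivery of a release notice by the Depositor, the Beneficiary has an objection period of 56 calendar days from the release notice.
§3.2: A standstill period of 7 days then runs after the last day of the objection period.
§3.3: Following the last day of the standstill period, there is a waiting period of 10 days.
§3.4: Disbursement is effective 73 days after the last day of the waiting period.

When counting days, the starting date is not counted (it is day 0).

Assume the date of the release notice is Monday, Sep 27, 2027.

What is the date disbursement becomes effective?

Feb 20, 2028

Adding 56 calendar days to Sep 27, 2027 gives Nov 22, 2027, which is the last day of the objection period.
Adding 7 calendar days to Nov 22, 2027 gives Nov 29, 2027, which is the last day of the standstill period.
The last day of the waiting period: 10 calendar days after Nov 29, 2027 is Dec 9, 2027.
Adding 73 calendar days to Dec 9, 2027 gives Feb 20, 2028, which is the date disbursement becomes effective.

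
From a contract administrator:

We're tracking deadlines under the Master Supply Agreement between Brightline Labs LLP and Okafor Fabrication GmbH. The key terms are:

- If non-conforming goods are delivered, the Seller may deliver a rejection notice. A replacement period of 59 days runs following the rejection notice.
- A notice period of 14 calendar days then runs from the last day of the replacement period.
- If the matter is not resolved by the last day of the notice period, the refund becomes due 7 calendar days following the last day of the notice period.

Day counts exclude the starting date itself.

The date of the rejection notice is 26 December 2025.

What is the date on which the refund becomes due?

16 March 2026

The last day of the replacement period: 59 calendar days after 26 December 2025 is 23 February 2026.
The last day of the notice period: 14 calendar days after 23 February 2026 is 9 March 2026.
The date on which the refund becomes due: 9 March 2026 + 7 days = 16 March 2026.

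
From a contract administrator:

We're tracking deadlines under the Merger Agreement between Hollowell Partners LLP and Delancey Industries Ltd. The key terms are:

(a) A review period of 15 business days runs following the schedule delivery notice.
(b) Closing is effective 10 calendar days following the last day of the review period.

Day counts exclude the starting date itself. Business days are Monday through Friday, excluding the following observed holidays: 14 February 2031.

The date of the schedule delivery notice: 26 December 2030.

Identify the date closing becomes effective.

26 January 2031

The last day of the review period: 15 business days after Thursday, 26 December 2030, skipping weekends — Dec 27, Dec 30, Dec 31, Jan 1, …, Jan 14, Jan 15, Jan 16 — lands on Thursday, 16 January 2031.
The date closing becomes effective: 16 January 2031 + 10 days = 26 January 2031.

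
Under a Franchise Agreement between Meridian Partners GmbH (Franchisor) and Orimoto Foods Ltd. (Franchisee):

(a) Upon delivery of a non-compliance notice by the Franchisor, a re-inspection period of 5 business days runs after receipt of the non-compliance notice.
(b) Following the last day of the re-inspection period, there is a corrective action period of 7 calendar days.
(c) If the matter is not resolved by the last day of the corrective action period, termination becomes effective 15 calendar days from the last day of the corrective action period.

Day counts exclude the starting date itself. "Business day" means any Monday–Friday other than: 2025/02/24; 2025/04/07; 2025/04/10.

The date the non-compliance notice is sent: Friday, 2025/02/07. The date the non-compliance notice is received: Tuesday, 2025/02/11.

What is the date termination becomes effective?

2025/03/12

The last day of the re-inspection period: counting 5 business days from Tuesday, 2025/02/11 (Feb 12, Feb 13, Feb 14, Feb 17, Feb 18, skipping weekends) reaches Tuesday, 2025/02/18.
The last day of the corrective action period: 2025/02/18 + 7 days = 2025/02/25.
The date termination becomes effective: 2025/02/25 + 15 days = 2025/03/12.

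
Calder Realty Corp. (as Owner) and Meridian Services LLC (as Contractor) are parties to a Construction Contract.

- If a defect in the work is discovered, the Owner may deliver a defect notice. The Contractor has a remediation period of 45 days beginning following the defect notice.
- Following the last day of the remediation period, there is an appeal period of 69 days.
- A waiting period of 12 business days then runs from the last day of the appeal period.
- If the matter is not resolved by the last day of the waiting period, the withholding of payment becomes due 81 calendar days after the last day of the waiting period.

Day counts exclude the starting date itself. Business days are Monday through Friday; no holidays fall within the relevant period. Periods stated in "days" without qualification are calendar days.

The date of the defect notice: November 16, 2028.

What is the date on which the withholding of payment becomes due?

The last day of the remediation period: November 16, 2028 + 45 days = December 31, 2028.
The last day of the appeal period: December 31, 2028 + 69 days = March 10, 2029.
The last day of the waiting period: 12 business days after Saturday, March 10, 2029, skipping weekends — Mar 12, Mar 13, Mar 14, Mar 15, …, Mar 23, Mar 26, Mar 27 — lands on Tuesday, March 27, 2029.
The date on which the withholding of payment becomes due: 81 calendar days after March 27, 2029 is June 16, 2029.

June 16, 2029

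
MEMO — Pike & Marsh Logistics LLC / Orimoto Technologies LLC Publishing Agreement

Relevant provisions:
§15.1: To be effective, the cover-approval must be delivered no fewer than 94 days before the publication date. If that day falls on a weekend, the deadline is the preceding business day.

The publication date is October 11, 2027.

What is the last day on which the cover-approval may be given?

October 11, 2027 minus 94 days is July 9, 2027. That is a Friday, so no adjustment is needed.

July 9, 2027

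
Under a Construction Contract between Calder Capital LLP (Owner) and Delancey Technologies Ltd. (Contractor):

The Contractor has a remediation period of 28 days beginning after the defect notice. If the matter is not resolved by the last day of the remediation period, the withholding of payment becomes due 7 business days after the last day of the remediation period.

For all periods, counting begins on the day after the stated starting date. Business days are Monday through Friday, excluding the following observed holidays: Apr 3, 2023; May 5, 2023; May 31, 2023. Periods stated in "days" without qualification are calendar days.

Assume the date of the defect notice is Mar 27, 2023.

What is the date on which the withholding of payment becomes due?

The last day of the remediation period: Mar 27, 2023 + 28 days = Apr 24, 2023.
From Monday, Apr 24, 2023, 7 business days (Apr 25, Apr 26, Apr 27, Apr 28, May 1, May 2, May 3, skipping weekends) brings us to Wednesday, May 3, 2023, which is the date on which the withholding of payment becomes due.

May 3, 2023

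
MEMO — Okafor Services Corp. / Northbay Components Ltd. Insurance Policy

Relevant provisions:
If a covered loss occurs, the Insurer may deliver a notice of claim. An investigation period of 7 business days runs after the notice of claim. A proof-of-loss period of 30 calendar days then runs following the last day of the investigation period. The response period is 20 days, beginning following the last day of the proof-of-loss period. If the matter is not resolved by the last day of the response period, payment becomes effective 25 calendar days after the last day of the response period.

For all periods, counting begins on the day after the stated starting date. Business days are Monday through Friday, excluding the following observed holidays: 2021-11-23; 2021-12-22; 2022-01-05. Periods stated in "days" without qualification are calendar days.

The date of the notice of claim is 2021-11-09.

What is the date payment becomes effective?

2022-02-01

From Tuesday, 2021-11-09, 7 business days (Nov 10, Nov 11, Nov 12, Nov 15, Nov 16, Nov 17, Nov 18, skipping weekends) brings us to Thursday, 2021-11-18, which is the last day of the investigation period.
The last day of the proof-of-loss period: 30 calendar days after 2021-11-18 is 2021-12-18.
The last day of the response period: 20 calendar days after 2021-12-18 is 2022-01-07.
The date payment becomes effective: 2022-01-07 + 25 days = 2022-02-01.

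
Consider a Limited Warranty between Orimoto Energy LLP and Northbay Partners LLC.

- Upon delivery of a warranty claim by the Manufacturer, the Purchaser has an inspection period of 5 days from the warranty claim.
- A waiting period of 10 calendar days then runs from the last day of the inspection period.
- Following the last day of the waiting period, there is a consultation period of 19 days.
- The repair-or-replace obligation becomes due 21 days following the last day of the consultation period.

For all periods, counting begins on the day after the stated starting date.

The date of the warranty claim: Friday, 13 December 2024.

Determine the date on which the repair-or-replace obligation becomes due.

6 February 2025

The last day of the inspection period: 13 December 2024 + 5 days = 18 December 2024.
The last day of the waiting period: 18 December 2024 + 10 days = 28 December 2024.
Adding 19 calendar days to 28 December 2024 gives 16 January 2025, which is the last day of the consultation period.
The date on which the repair-or-replace obligation becomes due: 16 January 2025 + 21 days = 6 February 2025.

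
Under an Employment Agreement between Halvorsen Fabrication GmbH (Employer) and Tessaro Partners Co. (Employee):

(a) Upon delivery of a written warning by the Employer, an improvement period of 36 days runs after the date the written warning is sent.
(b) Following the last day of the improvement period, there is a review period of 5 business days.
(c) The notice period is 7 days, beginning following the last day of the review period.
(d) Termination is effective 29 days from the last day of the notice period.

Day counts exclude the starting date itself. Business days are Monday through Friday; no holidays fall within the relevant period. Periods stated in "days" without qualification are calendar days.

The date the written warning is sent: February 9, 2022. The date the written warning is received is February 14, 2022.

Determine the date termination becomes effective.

Adding 36 calendar days to February 9, 2022 gives March 17, 2022, which is the last day of the improvement period.
From Thursday, March 17, 2022, 5 business days (Mar 18, Mar 21, Mar 22, Mar 23, Mar 24, skipping weekends) brings us to Thursday, March 24, 2022, which is the last day of the review period.
The last day of the notice period: March 24, 2022 + 7 days = March 31, 2022.
The date termination becomes effective: March 31, 2022 + 29 days = April 29, 2022.

April 29, 2022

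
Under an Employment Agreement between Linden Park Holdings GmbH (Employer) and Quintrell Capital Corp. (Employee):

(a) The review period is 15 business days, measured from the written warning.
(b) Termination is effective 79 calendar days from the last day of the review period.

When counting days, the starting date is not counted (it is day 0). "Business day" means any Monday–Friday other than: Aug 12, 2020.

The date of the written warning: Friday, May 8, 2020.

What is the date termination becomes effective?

Aug 16, 2020

The last day of the review period: 15 business days after Friday, May 8, 2020, skipping weekends — May 11, May 12, May 13, May 14, …, May 27, May 28, May 29 — lands on Friday, May 29, 2020.
Adding 79 calendar days to May 29, 2020 gives Aug 16, 2020, which is the date termination becomes effective.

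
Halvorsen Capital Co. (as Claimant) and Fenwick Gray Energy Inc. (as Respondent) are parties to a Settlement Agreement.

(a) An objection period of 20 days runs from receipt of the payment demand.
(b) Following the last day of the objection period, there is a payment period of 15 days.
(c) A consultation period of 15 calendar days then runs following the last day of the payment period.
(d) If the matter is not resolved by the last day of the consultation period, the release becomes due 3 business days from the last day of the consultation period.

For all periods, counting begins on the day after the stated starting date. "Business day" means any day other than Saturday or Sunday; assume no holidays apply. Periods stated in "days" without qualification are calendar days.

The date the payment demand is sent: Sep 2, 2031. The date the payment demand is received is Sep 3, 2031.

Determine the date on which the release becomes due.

The last day of the objection period: 20 calendar days after Sep 3, 2031 is Sep 23, 2031.
The last day of the payment period: Sep 23, 2031 + 15 days = Oct 8, 2031.
The last day of the consultation period: 15 calendar days after Oct 8, 2031 is Oct 23, 2031.
The date on which the release becomes due: counting 3 business days from Thursday, Oct 23, 2031 (Oct 24, Oct 27, Oct 28, skipping weekends) reaches Tuesday, Oct 28, 2031.

Oct 28, 2031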